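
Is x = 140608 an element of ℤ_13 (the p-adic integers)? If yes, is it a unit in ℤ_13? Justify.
x ∈ ℤ_13 but not a unit; v_13(x) = 3 > 0

ℤ_13 = {x ∈ ℚ_13 : v_13(x) ≥ 0} and ℤ_13^× = {x ∈ ℤ_13 : v_13(x) = 0}. Here v_13(140608) = v_13(num) − v_13(den) = 3; compare against these criteria.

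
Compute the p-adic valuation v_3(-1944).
v_3(-1944) = 5

v_3(n) is the largest exponent k such that 3^k divides n. Factor out: -1944 = -3^5 · 8. (Sign doesn't affect v_p.) So v_3(-1944) = 5.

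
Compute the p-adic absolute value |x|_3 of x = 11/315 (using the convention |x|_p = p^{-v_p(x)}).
|11/315|_3 = 9

Step 1 — compute v_3(x) by factoring powers of 3 out of the numerator and denominator: v_3(11/315) = -2. Step 2 — apply |x|_p = p^{-v_p(x)} = 3^{2} = 9.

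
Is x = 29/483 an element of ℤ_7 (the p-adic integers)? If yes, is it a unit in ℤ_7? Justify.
x ∉ ℤ_7 (v_7(x) = -1 < 0)

ℤ_7 = {x ∈ ℚ_7 : v_7(x) ≥ 0} and ℤ_7^× = {x ∈ ℤ_7 : v_7(x) = 0}. Here v_7(29/483) = v_7(num) − v_7(den) = -1; compare against these criteria.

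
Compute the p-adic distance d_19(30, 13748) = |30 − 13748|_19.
d_19(30, 13748) = 1/6859

Step 1 — x − y = 30 − 13748 = -13718. Step 2 — v_19(-13718) = 3 (factor: -13718 = −(19^3 · 2); the sign does not affect v_p). Step 3 — |x − y|_19 = 19^{-3} = 1/6859.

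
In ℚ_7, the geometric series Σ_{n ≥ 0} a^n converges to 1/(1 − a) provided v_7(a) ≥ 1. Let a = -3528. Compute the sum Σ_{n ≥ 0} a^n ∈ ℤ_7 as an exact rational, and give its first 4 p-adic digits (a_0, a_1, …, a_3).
Σ a^n = 1/(1 − a) = 1/3529;  first 4 digits = (1, 0, 5, 3)

v_7(a) = 2 ≥ 1, so the series converges in ℤ_7 to 1/(1 − a) = 1/(1 − (-3528)) = 1/3529. Expand this rational in ℤ_7: compute digits iteratively via d_i = x_i mod 7, x_{i+1} = (x_i − d_i)/7. The first 4 digits are (1, 0, 5, 3).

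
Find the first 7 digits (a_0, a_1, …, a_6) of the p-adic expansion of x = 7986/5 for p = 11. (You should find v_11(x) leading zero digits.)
(a_0, …, a_6) = (0, 0, 0, 10, 8, 8, 8)

v_11(7986/5) = 3, so a_0 = ... = a_2 = 0. Factor out: x = 11^3 · u with u = 6/5 a unit in ℤ_11. Expand u iteratively via a_{v+i} = u_i mod 11, u_{i+1} = (u_i − a_{v+i})/11:
  u_0 = 6/5;  a_3 = 10;  u_1 = (u_0 − 10)/11 = -4/5
  u_1 = -4/5;  a_4 = 8;  u_2 = (u_1 − 8)/11 = -4/5
  u_2 = -4/5;  a_5 = 8;  u_3 = (u_2 − 8)/11 = -4/5
  u_3 = -4/5;  a_6 = 8;  u_4 = (u_3 − 8)/11 = -4/5
Digits: (0, 0, 0, 10, 8, 8, 8).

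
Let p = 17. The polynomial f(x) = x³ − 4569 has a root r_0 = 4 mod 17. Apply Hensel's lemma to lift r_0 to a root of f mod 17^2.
r_1 = 140 (mod 289)

Hensel: r_{i+1} = r_i − f(r_i)/f′(r_i) mod 17^{i+2}, where f′(x) = 3x². Iterate:
  r_0 = 4 (mod 17)
  r_1 = 140 (mod 289)
Final: r = 140 with f(r) ≡ 0 mod 17^2.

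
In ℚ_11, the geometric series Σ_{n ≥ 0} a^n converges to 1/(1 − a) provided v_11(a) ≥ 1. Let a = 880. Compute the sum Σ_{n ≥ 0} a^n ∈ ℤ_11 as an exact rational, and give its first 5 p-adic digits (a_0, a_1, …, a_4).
Σ a^n = 1/(1 − a) = -1/879;  first 5 digits = (1, 3, 5, 4, 6)

v_11(a) = 1 ≥ 1, so the series converges in ℤ_11 to 1/(1 − a) = 1/(1 − 880) = -1/879. Expand this rational in ℤ_11: compute digits iteratively via d_i = x_i mod 11, x_{i+1} = (x_i − d_i)/11. The first 5 digits are (1, 3, 5, 4, 6).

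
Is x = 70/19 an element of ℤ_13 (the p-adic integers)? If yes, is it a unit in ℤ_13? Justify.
x ∈ ℤ_13^× (unit); v_13(x) = 0

ℤ_13 = {x ∈ ℚ_13 : v_13(x) ≥ 0} and ℤ_13^× = {x ∈ ℤ_13 : v_13(x) = 0}. Here v_13(70/19) = v_13(num) − v_13(den) = 0; compare against these criteria.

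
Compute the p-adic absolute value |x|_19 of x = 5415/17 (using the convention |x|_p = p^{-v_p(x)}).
|5415/17|_19 = 1/361

Step 1 — compute v_19(x) by factoring powers of 19 out of the numerator and denominator: v_19(5415/17) = 2. Step 2 — apply |x|_p = p^{-v_p(x)} = 19^{-2} = 1/361.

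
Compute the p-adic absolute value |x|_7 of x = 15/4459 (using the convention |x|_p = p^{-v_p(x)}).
|15/4459|_7 = 343

Step 1 — compute v_7(x) by factoring powers of 7 out of the numerator and denominator: v_7(15/4459) = -3. Step 2 — apply |x|_p = p^{-v_p(x)} = 7^{3} = 343.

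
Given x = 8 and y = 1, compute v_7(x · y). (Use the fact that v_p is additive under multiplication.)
v_7(8) = 0

v_p(x) = 0 (factor: 8 = 7^0 · 8); v_p(y) = 0 (factor: 1 = 7^0 · 1). Additivity: v_p(xy) = v_p(x) + v_p(y) = 0 + 0 = 0. (Direct check: xy = 8 = 7^0 · (8).)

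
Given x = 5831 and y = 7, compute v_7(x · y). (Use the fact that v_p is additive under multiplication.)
v_7(40817) = 4

v_p(x) = 3 (factor: 5831 = 7^3 · 17); v_p(y) = 1 (factor: 7 = 7^1 · 1). Additivity: v_p(xy) = v_p(x) + v_p(y) = 3 + 1 = 4. (Direct check: xy = 40817 = 7^4 · (17).)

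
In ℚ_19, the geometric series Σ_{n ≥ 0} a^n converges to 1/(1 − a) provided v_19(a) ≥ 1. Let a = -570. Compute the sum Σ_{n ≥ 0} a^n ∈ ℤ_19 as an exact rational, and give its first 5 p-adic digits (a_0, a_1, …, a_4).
Σ a^n = 1/(1 − a) = 1/571;  first 5 digits = (1, 8, 5, 8, 17)

v_19(a) = 1 ≥ 1, so the series converges in ℤ_19 to 1/(1 − a) = 1/(1 − (-570)) = 1/571. Expand this rational in ℤ_19: compute digits iteratively via d_i = x_i mod 19, x_{i+1} = (x_i − d_i)/19. The first 5 digits are (1, 8, 5, 8, 17).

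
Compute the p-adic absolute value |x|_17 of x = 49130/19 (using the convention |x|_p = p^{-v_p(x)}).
|49130/19|_17 = 1/4913

Step 1 — compute v_17(x) by factoring powers of 17 out of the numerator and denominator: v_17(49130/19) = 3. Step 2 — apply |x|_p = p^{-v_p(x)} = 17^{-3} = 1/4913.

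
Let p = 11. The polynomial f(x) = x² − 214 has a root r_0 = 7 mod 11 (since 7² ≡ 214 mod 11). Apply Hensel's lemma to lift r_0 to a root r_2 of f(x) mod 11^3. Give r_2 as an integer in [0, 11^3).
r_2 = 183 (mod 1331)

Hensel's recurrence: r_{i+1} = r_i − f(r_i)·(f′(r_i))^{-1} mod 11^{i+2}, with f′(x) = 2x. Iterate:
  r_0 = 7 (mod 11)
  r_1 = 62 (mod 121)
  r_2 = 183 (mod 1331)
Final: r_2 = 183, and one checks f(r_2) ≡ 0 mod 11^3.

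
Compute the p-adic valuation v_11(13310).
v_11(13310) = 3

v_11(n) is the largest exponent k such that 11^k divides n. Factor out: 13310 = 11^3 · 10. (Sign doesn't affect v_p.) So v_11(13310) = 3.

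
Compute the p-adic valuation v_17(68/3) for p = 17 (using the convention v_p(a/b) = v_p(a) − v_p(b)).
v_17(68/3) = 1

Factor powers of 17 from the numerator and denominator of the reduced fraction: 68 = 17^1 · 4 and 3 = 17^0 · 3. Apply v_p(a/b) = v_p(a) − v_p(b): v_17(68/3) = 1 − 0 = 1.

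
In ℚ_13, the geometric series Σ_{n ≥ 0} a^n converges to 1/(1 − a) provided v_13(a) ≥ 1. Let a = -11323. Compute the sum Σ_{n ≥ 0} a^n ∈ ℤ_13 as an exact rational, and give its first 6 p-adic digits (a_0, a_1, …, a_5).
Σ a^n = 1/(1 − a) = 1/11324;  first 6 digits = (1, 0, 11, 7, 3, 7)

v_13(a) = 2 ≥ 1, so the series converges in ℤ_13 to 1/(1 − a) = 1/(1 − (-11323)) = 1/11324. Expand this rational in ℤ_13: compute digits iteratively via d_i = x_i mod 13, x_{i+1} = (x_i − d_i)/13. The first 6 digits are (1, 0, 11, 7, 3, 7).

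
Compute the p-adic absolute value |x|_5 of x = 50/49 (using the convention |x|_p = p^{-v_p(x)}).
|50/49|_5 = 1/25

Step 1 — compute v_5(x) by factoring powers of 5 out of the numerator and denominator: v_5(50/49) = 2. Step 2 — apply |x|_p = p^{-v_p(x)} = 5^{-2} = 1/25.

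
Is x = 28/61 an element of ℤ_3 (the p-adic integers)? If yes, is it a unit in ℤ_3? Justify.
x ∈ ℤ_3^× (unit); v_3(x) = 0

ℤ_3 = {x ∈ ℚ_3 : v_3(x) ≥ 0} and ℤ_3^× = {x ∈ ℤ_3 : v_3(x) = 0}. Here v_3(28/61) = v_3(num) − v_3(den) = 0; compare against these criteria.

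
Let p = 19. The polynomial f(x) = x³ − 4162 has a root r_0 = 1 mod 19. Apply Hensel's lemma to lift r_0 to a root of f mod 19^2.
r_1 = 305 (mod 361)

Hensel: r_{i+1} = r_i − f(r_i)/f′(r_i) mod 19^{i+2}, where f′(x) = 3x². Iterate:
  r_0 = 1 (mod 19)
  r_1 = 305 (mod 361)
Final: r = 305 with f(r) ≡ 0 mod 19^2.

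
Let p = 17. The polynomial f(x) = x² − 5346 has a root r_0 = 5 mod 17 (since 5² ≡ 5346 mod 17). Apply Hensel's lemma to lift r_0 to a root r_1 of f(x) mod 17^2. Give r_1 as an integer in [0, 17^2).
r_1 = 277 (mod 289)

Hensel's recurrence: r_{i+1} = r_i − f(r_i)·(f′(r_i))^{-1} mod 17^{i+2}, with f′(x) = 2x. Iterate:
  r_0 = 5 (mod 17)
  r_1 = 277 (mod 289)
Final: r_1 = 277, and one checks f(r_1) ≡ 0 mod 17^2.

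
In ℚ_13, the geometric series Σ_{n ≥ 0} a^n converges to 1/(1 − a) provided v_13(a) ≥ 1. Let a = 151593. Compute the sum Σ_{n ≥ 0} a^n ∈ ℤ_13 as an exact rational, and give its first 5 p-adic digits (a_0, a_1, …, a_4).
Σ a^n = 1/(1 − a) = -1/151592;  first 5 digits = (1, 0, 0, 4, 5)

v_13(a) = 3 ≥ 1, so the series converges in ℤ_13 to 1/(1 − a) = 1/(1 − 151593) = -1/151592. Expand this rational in ℤ_13: compute digits iteratively via d_i = x_i mod 13, x_{i+1} = (x_i − d_i)/13. The first 5 digits are (1, 0, 0, 4, 5).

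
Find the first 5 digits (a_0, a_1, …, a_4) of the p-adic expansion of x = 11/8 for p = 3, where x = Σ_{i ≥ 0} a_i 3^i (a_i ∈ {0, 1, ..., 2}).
(a_0, …, a_4) = (1, 2, 2, 1, 2)

v_3(11/8) = 0 (numerator and denominator both coprime to 3), so x ∈ ℤ_3^×. Compute digits iteratively via a_i = x_i mod 3, x_{i+1} = (x_i − a_i)/3, with x_0 = x:
  x_0 = 11/8;  a_0 = 1;  x_1 = (x_0 − 1)/3 = 1/8
  x_1 = 1/8;  a_1 = 2;  x_2 = (x_1 − 2)/3 = -5/8
  x_2 = -5/8;  a_2 = 2;  x_3 = (x_2 − 2)/3 = -7/8
  x_3 = -7/8;  a_3 = 1;  x_4 = (x_3 − 1)/3 = -5/8
  x_4 = -5/8;  a_4 = 2;  x_5 = (x_4 − 2)/3 = -7/8
Digits: (1, 2, 2, 1, 2).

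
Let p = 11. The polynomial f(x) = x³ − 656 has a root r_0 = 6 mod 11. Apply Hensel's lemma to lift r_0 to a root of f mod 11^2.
r_1 = 28 (mod 121)

Hensel: r_{i+1} = r_i − f(r_i)/f′(r_i) mod 11^{i+2}, where f′(x) = 3x². Iterate:
  r_0 = 6 (mod 11)
  r_1 = 28 (mod 121)
Final: r = 28 with f(r) ≡ 0 mod 11^2.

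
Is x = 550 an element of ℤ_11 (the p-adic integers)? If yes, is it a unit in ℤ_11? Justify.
x ∈ ℤ_11 but not a unit; v_11(x) = 1 > 0

ℤ_11 = {x ∈ ℚ_11 : v_11(x) ≥ 0} and ℤ_11^× = {x ∈ ℤ_11 : v_11(x) = 0}. Here v_11(550) = v_11(num) − v_11(den) = 1; compare against these criteria.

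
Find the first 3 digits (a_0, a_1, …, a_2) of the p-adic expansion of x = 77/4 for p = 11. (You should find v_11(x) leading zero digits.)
(a_0, …, a_2) = (0, 10, 2)

v_11(77/4) = 1, so a_0 = ... = a_0 = 0. Factor out: x = 11^1 · u with u = 7/4 a unit in ℤ_11. Expand u iteratively via a_{v+i} = u_i mod 11, u_{i+1} = (u_i − a_{v+i})/11:
  u_0 = 7/4;  a_1 = 10;  u_1 = (u_0 − 10)/11 = -3/4
  u_1 = -3/4;  a_2 = 2;  u_2 = (u_1 − 2)/11 = -1/4
Digits: (0, 10, 2).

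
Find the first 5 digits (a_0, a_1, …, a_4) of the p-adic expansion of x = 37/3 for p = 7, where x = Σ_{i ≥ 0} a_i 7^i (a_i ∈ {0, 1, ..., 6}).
(a_0, …, a_4) = (3, 6, 4, 4, 4)

v_7(37/3) = 0 (numerator and denominator both coprime to 7), so x ∈ ℤ_7^×. Compute digits iteratively via a_i = x_i mod 7, x_{i+1} = (x_i − a_i)/7, with x_0 = x:
  x_0 = 37/3;  a_0 = 3;  x_1 = (x_0 − 3)/7 = 4/3
  x_1 = 4/3;  a_1 = 6;  x_2 = (x_1 − 6)/7 = -2/3
  x_2 = -2/3;  a_2 = 4;  x_3 = (x_2 − 4)/7 = -2/3
  x_3 = -2/3;  a_3 = 4;  x_4 = (x_3 − 4)/7 = -2/3
  x_4 = -2/3;  a_4 = 4;  x_5 = (x_4 − 4)/7 = -2/3
Digits: (3, 6, 4, 4, 4).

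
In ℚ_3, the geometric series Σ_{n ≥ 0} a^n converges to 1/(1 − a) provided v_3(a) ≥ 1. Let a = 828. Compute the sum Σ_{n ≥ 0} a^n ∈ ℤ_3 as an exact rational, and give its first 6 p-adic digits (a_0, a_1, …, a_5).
Σ a^n = 1/(1 − a) = -1/827;  first 6 digits = (1, 0, 2, 0, 2, 1)

v_3(a) = 2 ≥ 1, so the series converges in ℤ_3 to 1/(1 − a) = 1/(1 − 828) = -1/827. Expand this rational in ℤ_3: compute digits iteratively via d_i = x_i mod 3, x_{i+1} = (x_i − d_i)/3. The first 6 digits are (1, 0, 2, 0, 2, 1).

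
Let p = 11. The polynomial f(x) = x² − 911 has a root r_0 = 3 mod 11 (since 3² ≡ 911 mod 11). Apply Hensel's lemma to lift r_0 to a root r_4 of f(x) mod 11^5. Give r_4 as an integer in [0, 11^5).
r_4 = 28306 (mod 161051)

Hensel's recurrence: r_{i+1} = r_i − f(r_i)·(f′(r_i))^{-1} mod 11^{i+2}, with f′(x) = 2x. Iterate:
  r_0 = 3 (mod 11)
  r_1 = 113 (mod 121)
  r_2 = 355 (mod 1331)
  r_3 = 13665 (mod 14641)
  r_4 = 28306 (mod 161051)
Final: r_4 = 28306, and one checks f(r_4) ≡ 0 mod 11^5.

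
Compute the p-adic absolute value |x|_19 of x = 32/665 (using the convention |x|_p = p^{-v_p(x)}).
|32/665|_19 = 19

Step 1 — compute v_19(x) by factoring powers of 19 out of the numerator and denominator: v_19(32/665) = -1. Step 2 — apply |x|_p = p^{-v_p(x)} = 19^{1} = 19.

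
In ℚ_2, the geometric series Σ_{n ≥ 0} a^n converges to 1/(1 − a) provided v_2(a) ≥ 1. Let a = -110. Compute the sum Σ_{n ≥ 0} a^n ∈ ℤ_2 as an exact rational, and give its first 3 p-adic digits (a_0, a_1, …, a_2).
Σ a^n = 1/(1 − a) = 1/111;  first 3 digits = (1, 1, 1)

v_2(a) = 1 ≥ 1, so the series converges in ℤ_2 to 1/(1 − a) = 1/(1 − (-110)) = 1/111. Expand this rational in ℤ_2: compute digits iteratively via d_i = x_i mod 2, x_{i+1} = (x_i − d_i)/2. The first 3 digits are (1, 1, 1).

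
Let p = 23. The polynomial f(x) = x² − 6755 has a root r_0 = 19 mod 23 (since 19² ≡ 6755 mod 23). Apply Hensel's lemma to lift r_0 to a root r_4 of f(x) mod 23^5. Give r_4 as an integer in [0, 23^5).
r_4 = 3209853 (mod 6436343)

Hensel's recurrence: r_{i+1} = r_i − f(r_i)·(f′(r_i))^{-1} mod 23^{i+2}, with f′(x) = 2x. Iterate:
  r_0 = 19 (mod 23)
  r_1 = 410 (mod 529)
  r_2 = 9932 (mod 12167)
  r_3 = 131602 (mod 279841)
  r_4 = 3209853 (mod 6436343)
Final: r_4 = 3209853, and one checks f(r_4) ≡ 0 mod 23^5.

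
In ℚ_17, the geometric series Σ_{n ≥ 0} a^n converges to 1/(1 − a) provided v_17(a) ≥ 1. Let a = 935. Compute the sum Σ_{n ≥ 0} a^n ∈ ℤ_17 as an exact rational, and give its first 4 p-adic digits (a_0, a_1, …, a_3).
Σ a^n = 1/(1 − a) = -1/934;  first 4 digits = (1, 4, 2, 4)

v_17(a) = 1 ≥ 1, so the series converges in ℤ_17 to 1/(1 − a) = 1/(1 − 935) = -1/934. Expand this rational in ℤ_17: compute digits iteratively via d_i = x_i mod 17, x_{i+1} = (x_i − d_i)/17. The first 4 digits are (1, 4, 2, 4).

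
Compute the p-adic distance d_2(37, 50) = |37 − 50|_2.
d_2(37, 50) = 1

Step 1 — x − y = 37 − 50 = -13. Step 2 — v_2(-13) = 0 (factor: -13 = −(2^0 · 13); the sign does not affect v_p). Step 3 — |x − y|_2 = 2^{0} = 1.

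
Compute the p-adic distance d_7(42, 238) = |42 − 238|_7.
d_7(42, 238) = 1/49

Step 1 — x − y = 42 − 238 = -196. Step 2 — v_7(-196) = 2 (factor: -196 = −(7^2 · 4); the sign does not affect v_p). Step 3 — |x − y|_7 = 7^{-2} = 1/49.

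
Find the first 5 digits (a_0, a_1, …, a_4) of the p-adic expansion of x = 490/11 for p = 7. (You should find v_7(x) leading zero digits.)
(a_0, …, a_4) = (0, 0, 6, 5, 3)

v_7(490/11) = 2, so a_0 = ... = a_1 = 0. Factor out: x = 7^2 · u with u = 10/11 a unit in ℤ_7. Expand u iteratively via a_{v+i} = u_i mod 7, u_{i+1} = (u_i − a_{v+i})/7:
  u_0 = 10/11;  a_2 = 6;  u_1 = (u_0 − 6)/7 = -8/11
  u_1 = -8/11;  a_3 = 5;  u_2 = (u_1 − 5)/7 = -9/11
  u_2 = -9/11;  a_4 = 3;  u_3 = (u_2 − 3)/7 = -6/11
Digits: (0, 0, 6, 5, 3).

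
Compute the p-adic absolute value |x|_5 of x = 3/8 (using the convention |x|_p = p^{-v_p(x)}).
|3/8|_5 = 1

Step 1 — compute v_5(x) by factoring powers of 5 out of the numerator and denominator: v_5(3/8) = 0. Step 2 — apply |x|_p = p^{-v_p(x)} = 5^{0} = 1.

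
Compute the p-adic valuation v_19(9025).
v_19(9025) = 2

v_19(n) is the largest exponent k such that 19^k divides n. Factor out: 9025 = 19^2 · 25. (Sign doesn't affect v_p.) So v_19(9025) = 2.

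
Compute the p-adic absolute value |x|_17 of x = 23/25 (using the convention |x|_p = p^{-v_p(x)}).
|23/25|_17 = 1

Step 1 — compute v_17(x) by factoring powers of 17 out of the numerator and denominator: v_17(23/25) = 0. Step 2 — apply |x|_p = p^{-v_p(x)} = 17^{0} = 1.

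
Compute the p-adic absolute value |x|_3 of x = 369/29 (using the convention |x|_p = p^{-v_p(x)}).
|369/29|_3 = 1/9

Step 1 — compute v_3(x) by factoring powers of 3 out of the numerator and denominator: v_3(369/29) = 2. Step 2 — apply |x|_p = p^{-v_p(x)} = 3^{-2} = 1/9.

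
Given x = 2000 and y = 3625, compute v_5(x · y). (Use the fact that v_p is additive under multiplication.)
v_5(7250000) = 6

v_p(x) = 3 (factor: 2000 = 5^3 · 16); v_p(y) = 3 (factor: 3625 = 5^3 · 29). Additivity: v_p(xy) = v_p(x) + v_p(y) = 3 + 3 = 6. (Direct check: xy = 7250000 = 5^6 · (464).)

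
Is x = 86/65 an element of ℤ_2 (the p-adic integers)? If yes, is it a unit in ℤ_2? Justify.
x ∈ ℤ_2 but not a unit; v_2(x) = 1 > 0

ℤ_2 = {x ∈ ℚ_2 : v_2(x) ≥ 0} and ℤ_2^× = {x ∈ ℤ_2 : v_2(x) = 0}. Here v_2(86/65) = v_2(num) − v_2(den) = 1; compare against these criteria.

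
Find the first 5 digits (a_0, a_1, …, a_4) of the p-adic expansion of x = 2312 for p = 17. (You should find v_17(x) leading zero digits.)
(a_0, …, a_4) = (0, 0, 8, 0, 0)

v_17(2312) = 2, so a_0 = ... = a_1 = 0. Factor out: x = 17^2 · u with u = 8 a unit in ℤ_17. Expand u iteratively via a_{v+i} = u_i mod 17, u_{i+1} = (u_i − a_{v+i})/17:
  u_0 = 8;  a_2 = 8;  u_1 = (u_0 − 8)/17 = 0
  u_1 = 0;  a_3 = 0;  u_2 = (u_1 − 0)/17 = 0
  u_2 = 0;  a_4 = 0;  u_3 = (u_2 − 0)/17 = 0
Digits: (0, 0, 8, 0, 0).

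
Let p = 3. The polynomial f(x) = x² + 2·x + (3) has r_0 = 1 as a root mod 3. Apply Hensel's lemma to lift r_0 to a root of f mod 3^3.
r_2 = 4 (mod 27)

Hensel: r_{i+1} = r_i − f(r_i)·(f′(r_i))^{-1} mod 3^{i+2}, f′(x) = 2x + 2. Iterate:
  r_0 = 1 (mod 3)
  r_1 = 4 (mod 9)
  r_2 = 4 (mod 27)
Final: r = 4 satisfies f(r) ≡ 0 mod 3^3.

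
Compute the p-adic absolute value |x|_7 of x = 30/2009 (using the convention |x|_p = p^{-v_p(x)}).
|30/2009|_7 = 49

Step 1 — compute v_7(x) by factoring powers of 7 out of the numerator and denominator: v_7(30/2009) = -2. Step 2 — apply |x|_p = p^{-v_p(x)} = 7^{2} = 49.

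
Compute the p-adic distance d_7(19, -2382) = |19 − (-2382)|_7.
d_7(19, -2382) = 1/2401

Step 1 — x − y = 19 − (-2382) = 2401. Step 2 — v_7(2401) = 4 (factor: 2401 = (7^4 · 1); the sign does not affect v_p). Step 3 — |x − y|_7 = 7^{-4} = 1/2401.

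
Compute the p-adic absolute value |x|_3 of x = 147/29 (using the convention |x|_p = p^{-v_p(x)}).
|147/29|_3 = 1/3

Step 1 — compute v_3(x) by factoring powers of 3 out of the numerator and denominator: v_3(147/29) = 1. Step 2 — apply |x|_p = p^{-v_p(x)} = 3^{-1} = 1/3.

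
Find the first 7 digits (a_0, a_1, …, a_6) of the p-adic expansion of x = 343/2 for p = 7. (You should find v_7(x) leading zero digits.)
(a_0, …, a_6) = (0, 0, 0, 4, 3, 3, 3)

v_7(343/2) = 3, so a_0 = ... = a_2 = 0. Factor out: x = 7^3 · u with u = 1/2 a unit in ℤ_7. Expand u iteratively via a_{v+i} = u_i mod 7, u_{i+1} = (u_i − a_{v+i})/7:
  u_0 = 1/2;  a_3 = 4;  u_1 = (u_0 − 4)/7 = -1/2
  u_1 = -1/2;  a_4 = 3;  u_2 = (u_1 − 3)/7 = -1/2
  u_2 = -1/2;  a_5 = 3;  u_3 = (u_2 − 3)/7 = -1/2
  u_3 = -1/2;  a_6 = 3;  u_4 = (u_3 − 3)/7 = -1/2
Digits: (0, 0, 0, 4, 3, 3, 3).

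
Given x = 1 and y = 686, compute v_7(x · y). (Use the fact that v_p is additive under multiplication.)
v_7(686) = 3

v_p(x) = 0 (factor: 1 = 7^0 · 1); v_p(y) = 3 (factor: 686 = 7^3 · 2). Additivity: v_p(xy) = v_p(x) + v_p(y) = 0 + 3 = 3. (Direct check: xy = 686 = 7^3 · (2).)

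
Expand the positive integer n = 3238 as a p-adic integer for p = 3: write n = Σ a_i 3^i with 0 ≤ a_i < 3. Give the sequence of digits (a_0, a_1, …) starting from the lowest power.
(a_0, a_1, …) = (1, 2, 2, 2, 0, 1, 1, 1)

Repeated division by 3 gives the digits low-to-high: 3238 = 1 + 2·3^1 + 2·3^2 + 2·3^3 + 1·3^5 + 1·3^6 + 1·3^7. Digit sequence: (1, 2, 2, 2, 0, 1, 1, 1).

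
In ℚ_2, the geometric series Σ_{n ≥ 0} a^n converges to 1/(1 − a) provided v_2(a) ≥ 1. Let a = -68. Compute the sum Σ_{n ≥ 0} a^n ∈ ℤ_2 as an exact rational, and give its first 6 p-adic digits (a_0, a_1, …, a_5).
Σ a^n = 1/(1 − a) = 1/69;  first 6 digits = (1, 0, 1, 1, 0, 0)

v_2(a) = 2 ≥ 1, so the series converges in ℤ_2 to 1/(1 − a) = 1/(1 − (-68)) = 1/69. Expand this rational in ℤ_2: compute digits iteratively via d_i = x_i mod 2, x_{i+1} = (x_i − d_i)/2. The first 6 digits are (1, 0, 1, 1, 0, 0).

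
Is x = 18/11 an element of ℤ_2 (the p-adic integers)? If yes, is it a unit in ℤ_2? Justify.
x ∈ ℤ_2 but not a unit; v_2(x) = 1 > 0

ℤ_2 = {x ∈ ℚ_2 : v_2(x) ≥ 0} and ℤ_2^× = {x ∈ ℤ_2 : v_2(x) = 0}. Here v_2(18/11) = v_2(num) − v_2(den) = 1; compare against these criteria.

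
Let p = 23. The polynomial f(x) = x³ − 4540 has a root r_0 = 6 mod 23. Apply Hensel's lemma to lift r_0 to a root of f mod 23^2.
r_1 = 144 (mod 529)

Hensel: r_{i+1} = r_i − f(r_i)/f′(r_i) mod 23^{i+2}, where f′(x) = 3x². Iterate:
  r_0 = 6 (mod 23)
  r_1 = 144 (mod 529)
Final: r = 144 with f(r) ≡ 0 mod 23^2.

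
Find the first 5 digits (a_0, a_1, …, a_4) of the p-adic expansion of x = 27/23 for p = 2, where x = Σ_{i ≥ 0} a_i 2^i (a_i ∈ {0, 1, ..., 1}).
(a_0, …, a_4) = (1, 0, 1, 1, 1)

v_2(27/23) = 0 (numerator and denominator both coprime to 2), so x ∈ ℤ_2^×. Compute digits iteratively via a_i = x_i mod 2, x_{i+1} = (x_i − a_i)/2, with x_0 = x:
  x_0 = 27/23;  a_0 = 1;  x_1 = (x_0 − 1)/2 = 2/23
  x_1 = 2/23;  a_1 = 0;  x_2 = (x_1 − 0)/2 = 1/23
  x_2 = 1/23;  a_2 = 1;  x_3 = (x_2 − 1)/2 = -11/23
  x_3 = -11/23;  a_3 = 1;  x_4 = (x_3 − 1)/2 = -17/23
  x_4 = -17/23;  a_4 = 1;  x_5 = (x_4 − 1)/2 = -20/23
Digits: (1, 0, 1, 1, 1).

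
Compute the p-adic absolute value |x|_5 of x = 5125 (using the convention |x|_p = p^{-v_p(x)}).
|5125|_5 = 1/125

Step 1 — compute v_5(x) by factoring powers of 5 out of the numerator and denominator: v_5(5125) = 3. Step 2 — apply |x|_p = p^{-v_p(x)} = 5^{-3} = 1/125.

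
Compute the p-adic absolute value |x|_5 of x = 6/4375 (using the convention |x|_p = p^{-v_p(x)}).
|6/4375|_5 = 625

Step 1 — compute v_5(x) by factoring powers of 5 out of the numerator and denominator: v_5(6/4375) = -4. Step 2 — apply |x|_p = p^{-v_p(x)} = 5^{4} = 625.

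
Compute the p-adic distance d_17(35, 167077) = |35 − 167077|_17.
d_17(35, 167077) = 1/83521

Step 1 — x − y = 35 − 167077 = -167042. Step 2 — v_17(-167042) = 4 (factor: -167042 = −(17^4 · 2); the sign does not affect v_p). Step 3 — |x − y|_17 = 17^{-4} = 1/83521.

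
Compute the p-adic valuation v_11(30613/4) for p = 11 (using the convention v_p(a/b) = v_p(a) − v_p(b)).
v_11(30613/4) = 3

Factor powers of 11 from the numerator and denominator of the reduced fraction: 30613 = 11^3 · 23 and 4 = 11^0 · 4. Apply v_p(a/b) = v_p(a) − v_p(b): v_11(30613/4) = 3 − 0 = 3.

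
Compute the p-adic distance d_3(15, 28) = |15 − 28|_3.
d_3(15, 28) = 1

Step 1 — x − y = 15 − 28 = -13. Step 2 — v_3(-13) = 0 (factor: -13 = −(3^0 · 13); the sign does not affect v_p). Step 3 — |x − y|_3 = 3^{0} = 1.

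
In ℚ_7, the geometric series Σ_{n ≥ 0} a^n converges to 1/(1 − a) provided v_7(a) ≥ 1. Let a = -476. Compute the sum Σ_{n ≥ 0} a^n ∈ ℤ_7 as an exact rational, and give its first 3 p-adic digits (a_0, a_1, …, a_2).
Σ a^n = 1/(1 − a) = 1/477;  first 3 digits = (1, 2, 1)

v_7(a) = 1 ≥ 1, so the series converges in ℤ_7 to 1/(1 − a) = 1/(1 − (-476)) = 1/477. Expand this rational in ℤ_7: compute digits iteratively via d_i = x_i mod 7, x_{i+1} = (x_i − d_i)/7. The first 3 digits are (1, 2, 1).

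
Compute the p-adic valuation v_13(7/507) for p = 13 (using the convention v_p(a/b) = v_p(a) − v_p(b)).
v_13(7/507) = -2

Factor powers of 13 from the numerator and denominator of the reduced fraction: 7 = 13^0 · 7 and 507 = 13^2 · 3. Apply v_p(a/b) = v_p(a) − v_p(b): v_13(7/507) = 0 − 2 = -2.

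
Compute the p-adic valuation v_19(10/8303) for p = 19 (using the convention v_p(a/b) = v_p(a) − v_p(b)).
v_19(10/8303) = -2

Factor powers of 19 from the numerator and denominator of the reduced fraction: 10 = 19^0 · 10 and 8303 = 19^2 · 23. Apply v_p(a/b) = v_p(a) − v_p(b): v_19(10/8303) = 0 − 2 = -2.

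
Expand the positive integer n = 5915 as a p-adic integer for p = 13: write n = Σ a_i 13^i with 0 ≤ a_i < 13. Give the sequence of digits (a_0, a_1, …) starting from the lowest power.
(a_0, a_1, …) = (0, 0, 9, 2)

Repeated division by 13 gives the digits low-to-high: 5915 = 9·13^2 + 2·13^3. Digit sequence: (0, 0, 9, 2).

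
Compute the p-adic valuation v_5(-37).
v_5(-37) = 0

v_5(n) is the largest exponent k such that 5^k divides n. Factor out: -37 = -5^0 · 37. (Sign doesn't affect v_p.) So v_5(-37) = 0.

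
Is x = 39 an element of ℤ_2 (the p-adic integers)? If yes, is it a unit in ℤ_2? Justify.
x ∈ ℤ_2^× (unit); v_2(x) = 0

ℤ_2 = {x ∈ ℚ_2 : v_2(x) ≥ 0} and ℤ_2^× = {x ∈ ℤ_2 : v_2(x) = 0}. Here v_2(39) = v_2(num) − v_2(den) = 0; compare against these criteria.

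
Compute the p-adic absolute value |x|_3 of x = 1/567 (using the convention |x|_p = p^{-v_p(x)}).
|1/567|_3 = 81

Step 1 — compute v_3(x) by factoring powers of 3 out of the numerator and denominator: v_3(1/567) = -4. Step 2 — apply |x|_p = p^{-v_p(x)} = 3^{4} = 81.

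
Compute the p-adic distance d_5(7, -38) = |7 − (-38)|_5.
d_5(7, -38) = 1/5

Step 1 — x − y = 7 − (-38) = 45. Step 2 — v_5(45) = 1 (factor: 45 = (5^1 · 9); the sign does not affect v_p). Step 3 — |x − y|_5 = 5^{-1} = 1/5.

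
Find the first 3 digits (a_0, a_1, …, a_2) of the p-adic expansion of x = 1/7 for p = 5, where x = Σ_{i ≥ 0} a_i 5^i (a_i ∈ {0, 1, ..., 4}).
(a_0, …, a_2) = (3, 3, 0)

v_5(1/7) = 0 (numerator and denominator both coprime to 5), so x ∈ ℤ_5^×. Compute digits iteratively via a_i = x_i mod 5, x_{i+1} = (x_i − a_i)/5, with x_0 = x:
  x_0 = 1/7;  a_0 = 3;  x_1 = (x_0 − 3)/5 = -4/7
  x_1 = -4/7;  a_1 = 3;  x_2 = (x_1 − 3)/5 = -5/7
  x_2 = -5/7;  a_2 = 0;  x_3 = (x_2 − 0)/5 = -1/7
Digits: (3, 3, 0).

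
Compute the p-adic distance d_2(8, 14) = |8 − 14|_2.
d_2(8, 14) = 1/2

Step 1 — x − y = 8 − 14 = -6. Step 2 — v_2(-6) = 1 (factor: -6 = −(2^1 · 3); the sign does not affect v_p). Step 3 — |x − y|_2 = 2^{-1} = 1/2.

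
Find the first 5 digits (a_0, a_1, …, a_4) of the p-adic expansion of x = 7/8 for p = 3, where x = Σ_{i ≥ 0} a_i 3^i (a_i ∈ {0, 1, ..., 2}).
(a_0, …, a_4) = (2, 0, 1, 0, 1)

v_3(7/8) = 0 (numerator and denominator both coprime to 3), so x ∈ ℤ_3^×. Compute digits iteratively via a_i = x_i mod 3, x_{i+1} = (x_i − a_i)/3, with x_0 = x:
  x_0 = 7/8;  a_0 = 2;  x_1 = (x_0 − 2)/3 = -3/8
  x_1 = -3/8;  a_1 = 0;  x_2 = (x_1 − 0)/3 = -1/8
  x_2 = -1/8;  a_2 = 1;  x_3 = (x_2 − 1)/3 = -3/8
  x_3 = -3/8;  a_3 = 0;  x_4 = (x_3 − 0)/3 = -1/8
  x_4 = -1/8;  a_4 = 1;  x_5 = (x_4 − 1)/3 = -3/8
Digits: (2, 0, 1, 0, 1).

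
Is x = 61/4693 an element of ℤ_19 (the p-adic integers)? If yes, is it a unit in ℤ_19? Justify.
x ∉ ℤ_19 (v_19(x) = -2 < 0)

ℤ_19 = {x ∈ ℚ_19 : v_19(x) ≥ 0} and ℤ_19^× = {x ∈ ℤ_19 : v_19(x) = 0}. Here v_19(61/4693) = v_19(num) − v_19(den) = -2; compare against these criteria.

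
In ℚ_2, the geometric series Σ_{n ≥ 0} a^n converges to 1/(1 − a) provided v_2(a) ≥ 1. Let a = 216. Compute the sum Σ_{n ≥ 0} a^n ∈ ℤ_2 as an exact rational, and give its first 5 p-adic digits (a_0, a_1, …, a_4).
Σ a^n = 1/(1 − a) = -1/215;  first 5 digits = (1, 0, 0, 1, 1)

v_2(a) = 3 ≥ 1, so the series converges in ℤ_2 to 1/(1 − a) = 1/(1 − 216) = -1/215. Expand this rational in ℤ_2: compute digits iteratively via d_i = x_i mod 2, x_{i+1} = (x_i − d_i)/2. The first 5 digits are (1, 0, 0, 1, 1).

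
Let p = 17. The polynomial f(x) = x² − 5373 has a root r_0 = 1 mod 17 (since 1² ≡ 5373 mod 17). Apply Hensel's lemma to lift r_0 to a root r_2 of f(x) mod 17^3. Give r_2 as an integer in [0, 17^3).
r_2 = 1531 (mod 4913)

Hensel's recurrence: r_{i+1} = r_i − f(r_i)·(f′(r_i))^{-1} mod 17^{i+2}, with f′(x) = 2x. Iterate:
  r_0 = 1 (mod 17)
  r_1 = 86 (mod 289)
  r_2 = 1531 (mod 4913)
Final: r_2 = 1531, and one checks f(r_2) ≡ 0 mod 17^3.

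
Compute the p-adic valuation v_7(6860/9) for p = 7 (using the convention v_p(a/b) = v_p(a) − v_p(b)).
v_7(6860/9) = 3

Factor powers of 7 from the numerator and denominator of the reduced fraction: 6860 = 7^3 · 20 and 9 = 7^0 · 9. Apply v_p(a/b) = v_p(a) − v_p(b): v_7(6860/9) = 3 − 0 = 3.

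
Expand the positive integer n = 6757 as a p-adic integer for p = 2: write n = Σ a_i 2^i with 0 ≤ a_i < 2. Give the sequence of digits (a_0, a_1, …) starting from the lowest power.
(a_0, a_1, …) = (1, 0, 1, 0, 0, 1, 1, 0, 0, 1, 0, 1, 1)

Repeated division by 2 gives the digits low-to-high: 6757 = 1 + 1·2^2 + 1·2^5 + 1·2^6 + 1·2^9 + 1·2^11 + 1·2^12. Digit sequence: (1, 0, 1, 0, 0, 1, 1, 0, 0, 1, 0, 1, 1).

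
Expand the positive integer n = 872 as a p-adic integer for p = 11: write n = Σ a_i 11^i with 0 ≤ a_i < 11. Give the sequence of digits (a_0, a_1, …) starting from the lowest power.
(a_0, a_1, …) = (3, 2, 7)

Repeated division by 11 gives the digits low-to-high: 872 = 3 + 2·11^1 + 7·11^2. Digit sequence: (3, 2, 7).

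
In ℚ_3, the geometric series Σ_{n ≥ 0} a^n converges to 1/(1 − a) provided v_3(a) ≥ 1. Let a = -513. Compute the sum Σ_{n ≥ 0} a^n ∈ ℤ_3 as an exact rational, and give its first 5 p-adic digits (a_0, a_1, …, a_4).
Σ a^n = 1/(1 − a) = 1/514;  first 5 digits = (1, 0, 0, 2, 2)

v_3(a) = 3 ≥ 1, so the series converges in ℤ_3 to 1/(1 − a) = 1/(1 − (-513)) = 1/514. Expand this rational in ℤ_3: compute digits iteratively via d_i = x_i mod 3, x_{i+1} = (x_i − d_i)/3. The first 5 digits are (1, 0, 0, 2, 2).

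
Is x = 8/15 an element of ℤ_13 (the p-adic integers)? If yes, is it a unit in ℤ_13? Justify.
x ∈ ℤ_13^× (unit); v_13(x) = 0

ℤ_13 = {x ∈ ℚ_13 : v_13(x) ≥ 0} and ℤ_13^× = {x ∈ ℤ_13 : v_13(x) = 0}. Here v_13(8/15) = v_13(num) − v_13(den) = 0; compare against these criteria.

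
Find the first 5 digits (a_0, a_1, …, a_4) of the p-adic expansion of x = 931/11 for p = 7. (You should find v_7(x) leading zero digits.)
(a_0, …, a_4) = (0, 0, 3, 3, 4)

v_7(931/11) = 2, so a_0 = ... = a_1 = 0. Factor out: x = 7^2 · u with u = 19/11 a unit in ℤ_7. Expand u iteratively via a_{v+i} = u_i mod 7, u_{i+1} = (u_i − a_{v+i})/7:
  u_0 = 19/11;  a_2 = 3;  u_1 = (u_0 − 3)/7 = -2/11
  u_1 = -2/11;  a_3 = 3;  u_2 = (u_1 − 3)/7 = -5/11
  u_2 = -5/11;  a_4 = 4;  u_3 = (u_2 − 4)/7 = -7/11
Digits: (0, 0, 3, 3, 4).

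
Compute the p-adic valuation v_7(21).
v_7(21) = 1

v_7(n) is the largest exponent k such that 7^k divides n. Factor out: 21 = 7^1 · 3. (Sign doesn't affect v_p.) So v_7(21) = 1.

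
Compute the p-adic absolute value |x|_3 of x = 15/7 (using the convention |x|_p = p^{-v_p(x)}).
|15/7|_3 = 1/3

Step 1 — compute v_3(x) by factoring powers of 3 out of the numerator and denominator: v_3(15/7) = 1. Step 2 — apply |x|_p = p^{-v_p(x)} = 3^{-1} = 1/3.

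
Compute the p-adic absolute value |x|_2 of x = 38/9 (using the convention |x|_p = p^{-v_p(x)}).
|38/9|_2 = 1/2

Step 1 — compute v_2(x) by factoring powers of 2 out of the numerator and denominator: v_2(38/9) = 1. Step 2 — apply |x|_p = p^{-v_p(x)} = 2^{-1} = 1/2.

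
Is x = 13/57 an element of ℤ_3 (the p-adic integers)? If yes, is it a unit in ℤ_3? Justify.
x ∉ ℤ_3 (v_3(x) = -1 < 0)

ℤ_3 = {x ∈ ℚ_3 : v_3(x) ≥ 0} and ℤ_3^× = {x ∈ ℤ_3 : v_3(x) = 0}. Here v_3(13/57) = v_3(num) − v_3(den) = -1; compare against these criteria.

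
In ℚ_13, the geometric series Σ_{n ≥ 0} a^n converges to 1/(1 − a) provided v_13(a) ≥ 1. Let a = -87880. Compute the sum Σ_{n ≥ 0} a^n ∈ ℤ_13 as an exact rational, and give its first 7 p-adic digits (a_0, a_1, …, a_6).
Σ a^n = 1/(1 − a) = 1/87881;  first 7 digits = (1, 0, 0, 12, 9, 12, 0)

v_13(a) = 3 ≥ 1, so the series converges in ℤ_13 to 1/(1 − a) = 1/(1 − (-87880)) = 1/87881. Expand this rational in ℤ_13: compute digits iteratively via d_i = x_i mod 13, x_{i+1} = (x_i − d_i)/13. The first 7 digits are (1, 0, 0, 12, 9, 12, 0).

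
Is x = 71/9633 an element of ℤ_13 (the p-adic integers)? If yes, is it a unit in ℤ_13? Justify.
x ∉ ℤ_13 (v_13(x) = -2 < 0)

ℤ_13 = {x ∈ ℚ_13 : v_13(x) ≥ 0} and ℤ_13^× = {x ∈ ℤ_13 : v_13(x) = 0}. Here v_13(71/9633) = v_13(num) − v_13(den) = -2; compare against these criteria.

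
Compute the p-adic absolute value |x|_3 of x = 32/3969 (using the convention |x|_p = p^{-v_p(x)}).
|32/3969|_3 = 81

Step 1 — compute v_3(x) by factoring powers of 3 out of the numerator and denominator: v_3(32/3969) = -4. Step 2 — apply |x|_p = p^{-v_p(x)} = 3^{4} = 81.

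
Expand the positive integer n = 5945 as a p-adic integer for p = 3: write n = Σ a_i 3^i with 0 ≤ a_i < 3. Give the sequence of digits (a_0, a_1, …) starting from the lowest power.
(a_0, a_1, …) = (2, 1, 0, 1, 1, 0, 2, 2)

Repeated division by 3 gives the digits low-to-high: 5945 = 2 + 1·3^1 + 1·3^3 + 1·3^4 + 2·3^6 + 2·3^7. Digit sequence: (2, 1, 0, 1, 1, 0, 2, 2).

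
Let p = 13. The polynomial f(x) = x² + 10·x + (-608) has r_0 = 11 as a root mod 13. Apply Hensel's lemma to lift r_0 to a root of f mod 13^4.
r_3 = 19537 (mod 28561)

Hensel: r_{i+1} = r_i − f(r_i)·(f′(r_i))^{-1} mod 13^{i+2}, f′(x) = 2x + 10. Iterate:
  r_0 = 11 (mod 13)
  r_1 = 102 (mod 169)
  r_2 = 1961 (mod 2197)
  r_3 = 19537 (mod 28561)
Final: r = 19537 satisfies f(r) ≡ 0 mod 13^4.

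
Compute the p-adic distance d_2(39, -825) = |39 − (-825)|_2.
d_2(39, -825) = 1/32

Step 1 — x − y = 39 − (-825) = 864. Step 2 — v_2(864) = 5 (factor: 864 = (2^5 · 27); the sign does not affect v_p). Step 3 — |x − y|_2 = 2^{-5} = 1/32.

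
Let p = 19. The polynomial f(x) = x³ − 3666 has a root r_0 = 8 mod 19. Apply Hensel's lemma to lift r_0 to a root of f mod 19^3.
r_2 = 3029 (mod 6859)

Hensel: r_{i+1} = r_i − f(r_i)/f′(r_i) mod 19^{i+2}, where f′(x) = 3x². Iterate:
  r_0 = 8 (mod 19)
  r_1 = 141 (mod 361)
  r_2 = 3029 (mod 6859)
Final: r = 3029 with f(r) ≡ 0 mod 19^3.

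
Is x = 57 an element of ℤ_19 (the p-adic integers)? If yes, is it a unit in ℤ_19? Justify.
x ∈ ℤ_19 but not a unit; v_19(x) = 1 > 0

ℤ_19 = {x ∈ ℚ_19 : v_19(x) ≥ 0} and ℤ_19^× = {x ∈ ℤ_19 : v_19(x) = 0}. Here v_19(57) = v_19(num) − v_19(den) = 1; compare against these criteria.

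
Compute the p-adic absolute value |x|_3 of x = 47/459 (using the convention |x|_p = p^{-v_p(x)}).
|47/459|_3 = 27

Step 1 — compute v_3(x) by factoring powers of 3 out of the numerator and denominator: v_3(47/459) = -3. Step 2 — apply |x|_p = p^{-v_p(x)} = 3^{3} = 27.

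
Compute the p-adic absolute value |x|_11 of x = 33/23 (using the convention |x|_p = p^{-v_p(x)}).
|33/23|_11 = 1/11

Step 1 — compute v_11(x) by factoring powers of 11 out of the numerator and denominator: v_11(33/23) = 1. Step 2 — apply |x|_p = p^{-v_p(x)} = 11^{-1} = 1/11.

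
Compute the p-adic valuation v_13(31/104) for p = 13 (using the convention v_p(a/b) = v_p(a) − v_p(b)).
v_13(31/104) = -1

Factor powers of 13 from the numerator and denominator of the reduced fraction: 31 = 13^0 · 31 and 104 = 13^1 · 8. Apply v_p(a/b) = v_p(a) − v_p(b): v_13(31/104) = 0 − 1 = -1.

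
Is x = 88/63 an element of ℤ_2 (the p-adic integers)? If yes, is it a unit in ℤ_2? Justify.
x ∈ ℤ_2 but not a unit; v_2(x) = 3 > 0

ℤ_2 = {x ∈ ℚ_2 : v_2(x) ≥ 0} and ℤ_2^× = {x ∈ ℤ_2 : v_2(x) = 0}. Here v_2(88/63) = v_2(num) − v_2(den) = 3; compare against these criteria.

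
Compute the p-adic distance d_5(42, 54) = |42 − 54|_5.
d_5(42, 54) = 1

Step 1 — x − y = 42 − 54 = -12. Step 2 — v_5(-12) = 0 (factor: -12 = −(5^0 · 12); the sign does not affect v_p). Step 3 — |x − y|_5 = 5^{0} = 1.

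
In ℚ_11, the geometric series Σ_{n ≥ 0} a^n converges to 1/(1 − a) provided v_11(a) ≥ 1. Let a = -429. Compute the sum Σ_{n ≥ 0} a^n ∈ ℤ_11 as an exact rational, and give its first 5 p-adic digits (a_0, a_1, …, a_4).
Σ a^n = 1/(1 − a) = 1/430;  first 5 digits = (1, 5, 10, 9, 7)

v_11(a) = 1 ≥ 1, so the series converges in ℤ_11 to 1/(1 − a) = 1/(1 − (-429)) = 1/430. Expand this rational in ℤ_11: compute digits iteratively via d_i = x_i mod 11, x_{i+1} = (x_i − d_i)/11. The first 5 digits are (1, 5, 10, 9, 7).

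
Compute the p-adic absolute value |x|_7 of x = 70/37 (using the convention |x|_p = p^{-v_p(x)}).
|70/37|_7 = 1/7

Step 1 — compute v_7(x) by factoring powers of 7 out of the numerator and denominator: v_7(70/37) = 1. Step 2 — apply |x|_p = p^{-v_p(x)} = 7^{-1} = 1/7.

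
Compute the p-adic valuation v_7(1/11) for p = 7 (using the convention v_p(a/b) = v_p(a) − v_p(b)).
v_7(1/11) = 0

Factor powers of 7 from the numerator and denominator of the reduced fraction: 1 = 7^0 · 1 and 11 = 7^0 · 11. Apply v_p(a/b) = v_p(a) − v_p(b): v_7(1/11) = 0 − 0 = 0.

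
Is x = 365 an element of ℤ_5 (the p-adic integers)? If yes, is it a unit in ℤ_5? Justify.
x ∈ ℤ_5 but not a unit; v_5(x) = 1 > 0

ℤ_5 = {x ∈ ℚ_5 : v_5(x) ≥ 0} and ℤ_5^× = {x ∈ ℤ_5 : v_5(x) = 0}. Here v_5(365) = v_5(num) − v_5(den) = 1; compare against these criteria.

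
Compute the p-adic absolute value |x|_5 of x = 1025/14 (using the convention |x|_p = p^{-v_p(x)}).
|1025/14|_5 = 1/25

Step 1 — compute v_5(x) by factoring powers of 5 out of the numerator and denominator: v_5(1025/14) = 2. Step 2 — apply |x|_p = p^{-v_p(x)} = 5^{-2} = 1/25.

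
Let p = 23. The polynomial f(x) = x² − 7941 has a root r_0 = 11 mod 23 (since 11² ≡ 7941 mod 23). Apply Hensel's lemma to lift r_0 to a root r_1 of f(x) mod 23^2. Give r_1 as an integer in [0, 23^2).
r_1 = 126 (mod 529)

Hensel's recurrence: r_{i+1} = r_i − f(r_i)·(f′(r_i))^{-1} mod 23^{i+2}, with f′(x) = 2x. Iterate:
  r_0 = 11 (mod 23)
  r_1 = 126 (mod 529)
Final: r_1 = 126, and one checks f(r_1) ≡ 0 mod 23^2.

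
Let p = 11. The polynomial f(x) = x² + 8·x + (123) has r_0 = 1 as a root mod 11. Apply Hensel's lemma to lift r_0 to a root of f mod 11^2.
r_1 = 12 (mod 121)

Hensel: r_{i+1} = r_i − f(r_i)·(f′(r_i))^{-1} mod 11^{i+2}, f′(x) = 2x + 8. Iterate:
  r_0 = 1 (mod 11)
  r_1 = 12 (mod 121)
Final: r = 12 satisfies f(r) ≡ 0 mod 11^2.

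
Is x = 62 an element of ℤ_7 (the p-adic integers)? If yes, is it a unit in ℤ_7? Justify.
x ∈ ℤ_7^× (unit); v_7(x) = 0

ℤ_7 = {x ∈ ℚ_7 : v_7(x) ≥ 0} and ℤ_7^× = {x ∈ ℤ_7 : v_7(x) = 0}. Here v_7(62) = v_7(num) − v_7(den) = 0; compare against these criteria.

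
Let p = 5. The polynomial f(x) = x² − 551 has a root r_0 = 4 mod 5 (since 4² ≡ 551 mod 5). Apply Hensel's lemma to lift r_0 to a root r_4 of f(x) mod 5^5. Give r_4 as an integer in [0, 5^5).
r_4 = 1599 (mod 3125)

Hensel's recurrence: r_{i+1} = r_i − f(r_i)·(f′(r_i))^{-1} mod 5^{i+2}, with f′(x) = 2x. Iterate:
  r_0 = 4 (mod 5)
  r_1 = 24 (mod 25)
  r_2 = 99 (mod 125)
  r_3 = 349 (mod 625)
  r_4 = 1599 (mod 3125)
Final: r_4 = 1599, and one checks f(r_4) ≡ 0 mod 5^5.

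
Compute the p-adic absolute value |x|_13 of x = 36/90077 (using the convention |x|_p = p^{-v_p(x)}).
|36/90077|_13 = 2197

Step 1 — compute v_13(x) by factoring powers of 13 out of the numerator and denominator: v_13(36/90077) = -3. Step 2 — apply |x|_p = p^{-v_p(x)} = 13^{3} = 2197.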